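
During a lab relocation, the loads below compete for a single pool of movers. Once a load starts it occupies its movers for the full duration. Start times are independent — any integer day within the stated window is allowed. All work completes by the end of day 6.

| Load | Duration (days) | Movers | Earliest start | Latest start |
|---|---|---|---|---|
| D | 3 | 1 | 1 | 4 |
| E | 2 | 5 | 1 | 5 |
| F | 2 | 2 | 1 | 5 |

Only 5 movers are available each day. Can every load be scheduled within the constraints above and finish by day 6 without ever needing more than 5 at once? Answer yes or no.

Schedule D@1, E@4, F@1: d1:3  d2:3  d3:1  d4:5  d5:5  d6:0 — peak 5 ≤ 5.

yes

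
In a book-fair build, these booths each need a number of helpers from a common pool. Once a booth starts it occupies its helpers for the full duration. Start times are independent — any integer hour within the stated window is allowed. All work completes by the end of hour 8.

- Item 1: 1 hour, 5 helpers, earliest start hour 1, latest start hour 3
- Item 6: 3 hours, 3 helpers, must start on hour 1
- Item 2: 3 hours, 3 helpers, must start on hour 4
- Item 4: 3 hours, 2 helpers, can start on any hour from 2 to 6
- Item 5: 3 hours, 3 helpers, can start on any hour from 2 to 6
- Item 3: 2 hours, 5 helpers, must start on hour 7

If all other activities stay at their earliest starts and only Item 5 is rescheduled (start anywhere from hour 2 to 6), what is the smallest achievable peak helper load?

8

Item 5@2: h1:8  h2:8  h3:8  h4:8  h5:3  h6:3  h7:5  h8:5 → peak 8
Item 5@3: h1:8  h2:5  h3:8  h4:8  h5:6  h6:3  h7:5  h8:5 → peak 8
Item 5@4: h1:8  h2:5  h3:5  h4:8  h5:6  h6:6  h7:5  h8:5 → peak 8
Item 5@5: h1:8  h2:5  h3:5  h4:5  h5:6  h6:6  h7:8  h8:5 → peak 8
Item 5@6: h1:8  h2:5  h3:5  h4:5  h5:3  h6:6  h7:8  h8:8 → peak 8
Best is Item 5@2, peak 8.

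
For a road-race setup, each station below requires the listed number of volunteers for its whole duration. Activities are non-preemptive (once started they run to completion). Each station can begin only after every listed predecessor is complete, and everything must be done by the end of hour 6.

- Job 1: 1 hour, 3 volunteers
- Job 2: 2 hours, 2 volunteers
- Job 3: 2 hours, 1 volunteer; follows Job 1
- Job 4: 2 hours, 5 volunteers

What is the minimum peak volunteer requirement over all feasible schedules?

Early-start (Job 1@1, Job 2@1, Job 3@2, Job 4@1) gives peak 10: h1:10  h2:8  h3:1  h4:0  h5:0  h6:0.
Shift Job 4→4.
Schedule Job 1@1, Job 2@1, Job 3@2, Job 4@4: h1:5  h2:3  h3:1  h4:5  h5:5  h6:0 — peak 5.

5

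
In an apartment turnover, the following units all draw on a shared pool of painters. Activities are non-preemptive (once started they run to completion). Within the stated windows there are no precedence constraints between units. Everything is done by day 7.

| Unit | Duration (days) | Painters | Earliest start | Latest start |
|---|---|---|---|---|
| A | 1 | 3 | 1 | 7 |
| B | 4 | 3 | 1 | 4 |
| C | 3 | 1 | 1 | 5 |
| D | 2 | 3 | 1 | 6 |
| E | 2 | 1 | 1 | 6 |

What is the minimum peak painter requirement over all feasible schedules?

4

Early-start (A@1, B@1, C@1, D@1, E@1) gives peak 11: d1:11  d2:8  d3:4  d4:3  d5:0  d6:0  d7:0.
Shift B→2, D→6, E→4.
Schedule A@1, B@2, C@1, D@6, E@4: d1:4  d2:4  d3:4  d4:4  d5:4  d6:3  d7:3 — peak 4.
Total painter-days = 26 over 7 days ⇒ peak ≥ ⌈26/7⌉ = 4, so 4 is optimal.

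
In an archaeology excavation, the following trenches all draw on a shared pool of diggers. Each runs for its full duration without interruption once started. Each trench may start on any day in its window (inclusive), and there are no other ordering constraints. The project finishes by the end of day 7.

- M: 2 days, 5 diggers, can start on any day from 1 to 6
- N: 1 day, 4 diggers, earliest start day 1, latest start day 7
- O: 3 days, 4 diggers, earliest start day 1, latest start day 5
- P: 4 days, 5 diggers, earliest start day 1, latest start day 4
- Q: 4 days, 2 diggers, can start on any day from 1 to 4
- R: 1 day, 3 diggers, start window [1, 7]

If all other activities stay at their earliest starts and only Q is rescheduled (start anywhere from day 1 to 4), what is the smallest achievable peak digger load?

Q@1: d1:23  d2:16  d3:11  d4:7  d5:0  d6:0  d7:0 → peak 23
Q@2: d1:21  d2:16  d3:11  d4:7  d5:2  d6:0  d7:0 → peak 21
Q@3: d1:21  d2:14  d3:11  d4:7  d5:2  d6:2  d7:0 → peak 21
Q@4: d1:21  d2:14  d3:9  d4:7  d5:2  d6:2  d7:2 → peak 21
Best is Q@2, peak 21.

21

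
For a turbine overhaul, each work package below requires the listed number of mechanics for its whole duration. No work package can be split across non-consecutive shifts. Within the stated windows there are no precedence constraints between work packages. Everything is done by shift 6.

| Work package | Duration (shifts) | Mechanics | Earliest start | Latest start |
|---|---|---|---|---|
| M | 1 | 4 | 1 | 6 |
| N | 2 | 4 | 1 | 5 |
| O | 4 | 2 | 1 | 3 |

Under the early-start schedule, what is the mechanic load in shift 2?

At early start, shift 2 has: N, O.
Demand: 4 + 2 = 6.

6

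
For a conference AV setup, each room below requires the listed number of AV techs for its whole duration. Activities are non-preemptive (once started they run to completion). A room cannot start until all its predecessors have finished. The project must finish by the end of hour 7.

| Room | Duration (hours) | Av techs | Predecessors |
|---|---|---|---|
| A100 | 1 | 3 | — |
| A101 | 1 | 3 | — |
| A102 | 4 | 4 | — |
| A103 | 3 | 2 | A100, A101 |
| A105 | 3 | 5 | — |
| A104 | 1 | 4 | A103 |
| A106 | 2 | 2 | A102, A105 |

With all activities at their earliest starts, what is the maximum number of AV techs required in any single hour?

15

Early-start schedule: A100@1, A101@1, A102@1, A103@2, A105@1, A104@5, A106@5.
Load per hour: hour 1: 15, hour 2: 11, hour 3: 11, hour 4: 6, hour 5: 6, hour 6: 2, hour 7: 0.
Peak is 15.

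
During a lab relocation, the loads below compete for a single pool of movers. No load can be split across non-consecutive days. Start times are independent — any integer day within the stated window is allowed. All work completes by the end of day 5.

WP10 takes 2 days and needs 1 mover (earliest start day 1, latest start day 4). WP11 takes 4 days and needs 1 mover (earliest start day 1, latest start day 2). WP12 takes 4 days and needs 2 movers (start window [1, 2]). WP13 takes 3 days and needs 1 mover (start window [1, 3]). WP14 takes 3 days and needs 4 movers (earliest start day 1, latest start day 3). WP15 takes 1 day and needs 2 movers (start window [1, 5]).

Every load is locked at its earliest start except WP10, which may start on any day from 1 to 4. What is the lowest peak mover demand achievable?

WP10@1: d1:11  d2:9  d3:8  d4:3  d5:0 → peak 11
WP10@2: d1:10  d2:9  d3:9  d4:3  d5:0 → peak 10
WP10@3: d1:10  d2:8  d3:9  d4:4  d5:0 → peak 10
WP10@4: d1:10  d2:8  d3:8  d4:4  d5:1 → peak 10
Best is WP10@2, peak 10.

10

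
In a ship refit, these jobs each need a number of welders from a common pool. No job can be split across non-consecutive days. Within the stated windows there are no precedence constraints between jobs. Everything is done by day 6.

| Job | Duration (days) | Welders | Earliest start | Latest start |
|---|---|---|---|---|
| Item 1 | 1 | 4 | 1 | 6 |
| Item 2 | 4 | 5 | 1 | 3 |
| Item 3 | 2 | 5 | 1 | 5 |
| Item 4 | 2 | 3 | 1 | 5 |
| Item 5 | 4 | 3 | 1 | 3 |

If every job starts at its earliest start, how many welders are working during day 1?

20

At early start, day 1 has: Item 1, Item 2, Item 3, Item 4, Item 5.
Demand: 4 + 5 + 5 + 3 + 3 = 20.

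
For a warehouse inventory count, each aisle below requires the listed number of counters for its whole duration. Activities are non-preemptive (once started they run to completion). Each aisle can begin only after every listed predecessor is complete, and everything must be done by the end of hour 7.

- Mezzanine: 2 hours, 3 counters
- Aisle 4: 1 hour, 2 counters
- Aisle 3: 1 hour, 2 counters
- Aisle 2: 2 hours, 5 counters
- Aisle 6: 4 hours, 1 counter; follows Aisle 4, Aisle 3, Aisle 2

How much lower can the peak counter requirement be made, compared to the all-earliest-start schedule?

7

Early-start peak: h1:12  h2:8  h3:1  h4:1  h5:1  h6:1  h7:0 ⇒ 12.
Leveled (Mezzanine@4, Aisle 4@1, Aisle 3@1, Aisle 2@2, Aisle 6@4): h1:4  h2:5  h3:5  h4:4  h5:4  h6:1  h7:1 ⇒ 5.
Reduction 12 − 5 = 7.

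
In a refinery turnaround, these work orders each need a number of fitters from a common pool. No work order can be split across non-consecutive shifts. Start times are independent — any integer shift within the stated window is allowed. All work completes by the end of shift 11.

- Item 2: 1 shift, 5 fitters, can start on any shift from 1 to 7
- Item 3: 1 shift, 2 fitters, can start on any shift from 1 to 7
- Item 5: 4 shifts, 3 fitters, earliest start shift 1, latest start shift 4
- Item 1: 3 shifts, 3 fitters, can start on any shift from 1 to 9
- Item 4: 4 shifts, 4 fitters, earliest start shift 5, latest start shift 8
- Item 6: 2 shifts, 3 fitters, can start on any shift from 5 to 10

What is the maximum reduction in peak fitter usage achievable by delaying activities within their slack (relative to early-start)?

Early-start peak: s1:13  s2:6  s3:6  s4:3  s5:7  s6:7  s7:4  s8:4  s9:0  s10:0  s11:0 ⇒ 13.
Leveled (Item 2@1, Item 3@2, Item 5@2, Item 1@3, Item 4@6, Item 6@10): s1:5  s2:5  s3:6  s4:6  s5:6  s6:4  s7:4  s8:4  s9:4  s10:3  s11:3 ⇒ 6.
Reduction 13 − 6 = 7.

7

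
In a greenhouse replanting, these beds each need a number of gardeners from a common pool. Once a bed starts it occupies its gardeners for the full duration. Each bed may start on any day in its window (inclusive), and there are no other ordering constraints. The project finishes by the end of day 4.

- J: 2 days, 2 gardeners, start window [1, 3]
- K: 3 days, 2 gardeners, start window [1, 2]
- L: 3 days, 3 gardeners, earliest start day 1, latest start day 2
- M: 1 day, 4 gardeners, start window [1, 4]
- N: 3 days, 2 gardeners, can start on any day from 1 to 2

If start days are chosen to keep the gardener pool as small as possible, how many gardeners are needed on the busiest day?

Early-start (J@1, K@1, L@1, M@1, N@1) gives peak 13: d1:13  d2:9  d3:7  d4:0.
Shift M→4.
Schedule J@1, K@1, L@1, M@4, N@1: d1:9  d2:9  d3:7  d4:4 — peak 9.

9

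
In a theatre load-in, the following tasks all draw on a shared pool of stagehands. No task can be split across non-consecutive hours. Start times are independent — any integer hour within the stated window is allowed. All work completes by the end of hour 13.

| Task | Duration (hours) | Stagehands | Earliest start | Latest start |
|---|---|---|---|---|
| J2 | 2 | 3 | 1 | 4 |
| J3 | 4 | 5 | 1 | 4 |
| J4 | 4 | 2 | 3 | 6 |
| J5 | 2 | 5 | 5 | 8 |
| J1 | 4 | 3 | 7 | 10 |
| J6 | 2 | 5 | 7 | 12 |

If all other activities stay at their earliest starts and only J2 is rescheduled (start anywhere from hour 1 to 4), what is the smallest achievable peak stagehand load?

8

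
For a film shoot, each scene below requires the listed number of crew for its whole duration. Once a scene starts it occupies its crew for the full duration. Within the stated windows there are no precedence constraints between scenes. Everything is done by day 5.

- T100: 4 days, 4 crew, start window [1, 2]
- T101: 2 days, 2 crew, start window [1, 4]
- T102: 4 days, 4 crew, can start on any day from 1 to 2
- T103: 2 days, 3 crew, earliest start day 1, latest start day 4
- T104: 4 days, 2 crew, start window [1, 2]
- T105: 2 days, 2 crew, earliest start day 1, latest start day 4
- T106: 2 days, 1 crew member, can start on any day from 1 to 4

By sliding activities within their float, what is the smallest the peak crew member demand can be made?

14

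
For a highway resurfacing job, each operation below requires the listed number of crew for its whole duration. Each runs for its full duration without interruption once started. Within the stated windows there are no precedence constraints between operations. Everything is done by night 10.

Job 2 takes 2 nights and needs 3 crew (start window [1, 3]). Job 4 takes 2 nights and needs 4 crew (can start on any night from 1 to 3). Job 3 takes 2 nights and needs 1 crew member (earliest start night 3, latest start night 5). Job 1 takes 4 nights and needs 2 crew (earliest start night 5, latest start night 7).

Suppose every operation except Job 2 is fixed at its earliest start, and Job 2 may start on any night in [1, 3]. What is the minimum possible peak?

Job 2@1: n1:7  n2:7  n3:1  n4:1  n5:2  n6:2  n7:2  n8:2  n9:0  n10:0 → peak 7
Job 2@2: n1:4  n2:7  n3:4  n4:1  n5:2  n6:2  n7:2  n8:2  n9:0  n10:0 → peak 7
Job 2@3: n1:4  n2:4  n3:4  n4:4  n5:2  n6:2  n7:2  n8:2  n9:0  n10:0 → peak 4
Best is Job 2@3, peak 4.

4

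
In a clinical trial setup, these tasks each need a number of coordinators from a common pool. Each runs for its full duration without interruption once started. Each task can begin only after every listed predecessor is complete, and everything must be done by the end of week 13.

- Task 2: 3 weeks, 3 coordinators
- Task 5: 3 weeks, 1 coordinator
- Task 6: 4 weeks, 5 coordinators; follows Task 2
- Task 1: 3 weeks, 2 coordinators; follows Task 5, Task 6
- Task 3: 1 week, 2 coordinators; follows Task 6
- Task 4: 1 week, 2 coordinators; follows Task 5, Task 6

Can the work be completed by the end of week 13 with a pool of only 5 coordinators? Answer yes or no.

yes

Schedule Task 2@1, Task 5@1, Task 6@4, Task 1@8, Task 3@8, Task 4@9: w1:4  w2:4  w3:4  w4:5  w5:5  w6:5  w7:5  w8:4  w9:4  w10:2  w11:0  w12:0  w13:0 — peak 5 ≤ 5.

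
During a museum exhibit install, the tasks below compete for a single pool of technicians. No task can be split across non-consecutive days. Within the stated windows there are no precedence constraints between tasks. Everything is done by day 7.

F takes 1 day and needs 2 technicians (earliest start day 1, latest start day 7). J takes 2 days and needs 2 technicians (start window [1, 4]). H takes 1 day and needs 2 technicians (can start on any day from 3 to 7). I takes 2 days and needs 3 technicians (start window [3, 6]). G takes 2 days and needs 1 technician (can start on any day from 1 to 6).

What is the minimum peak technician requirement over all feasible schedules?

3

Early-start (F@1, J@1, H@3, I@3, G@1) gives peak 5: d1:5  d2:3  d3:5  d4:3  d5:0  d6:0  d7:0.
Shift J→2, H→4, I→5.
Schedule F@1, J@2, H@4, I@5, G@1: d1:3  d2:3  d3:2  d4:2  d5:3  d6:3  d7:0 — peak 3.
Total technician-days = 16 over 7 days ⇒ peak ≥ ⌈16/7⌉ = 3, so 3 is optimal.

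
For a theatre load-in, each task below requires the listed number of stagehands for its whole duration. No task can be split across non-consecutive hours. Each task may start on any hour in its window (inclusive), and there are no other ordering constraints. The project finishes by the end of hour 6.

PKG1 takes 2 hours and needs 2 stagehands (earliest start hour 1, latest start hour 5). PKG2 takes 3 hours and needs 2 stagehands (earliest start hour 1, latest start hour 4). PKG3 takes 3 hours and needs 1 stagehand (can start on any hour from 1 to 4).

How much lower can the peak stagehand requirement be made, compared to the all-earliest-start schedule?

2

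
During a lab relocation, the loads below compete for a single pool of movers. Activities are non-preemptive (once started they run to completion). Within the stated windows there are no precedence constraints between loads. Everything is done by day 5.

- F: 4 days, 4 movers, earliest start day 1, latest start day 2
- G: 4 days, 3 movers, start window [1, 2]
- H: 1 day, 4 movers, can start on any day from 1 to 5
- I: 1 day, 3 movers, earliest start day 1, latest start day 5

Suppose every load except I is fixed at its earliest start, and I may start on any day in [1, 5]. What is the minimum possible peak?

11

I@1: d1:14  d2:7  d3:7  d4:7  d5:0 → peak 14
I@2: d1:11  d2:10  d3:7  d4:7  d5:0 → peak 11
I@3: d1:11  d2:7  d3:10  d4:7  d5:0 → peak 11
I@4: d1:11  d2:7  d3:7  d4:10  d5:0 → peak 11
I@5: d1:11  d2:7  d3:7  d4:7  d5:3 → peak 11
Best is I@2, peak 11.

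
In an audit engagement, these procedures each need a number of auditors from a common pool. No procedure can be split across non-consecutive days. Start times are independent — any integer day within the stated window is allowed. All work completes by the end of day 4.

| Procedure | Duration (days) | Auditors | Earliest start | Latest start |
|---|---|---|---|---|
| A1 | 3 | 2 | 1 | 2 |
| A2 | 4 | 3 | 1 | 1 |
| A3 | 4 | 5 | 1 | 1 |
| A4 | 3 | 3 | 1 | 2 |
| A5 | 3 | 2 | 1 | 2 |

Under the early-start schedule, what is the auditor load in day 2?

15

At early start, day 2 has: A1, A2, A3, A4, A5.
Demand: 2 + 3 + 5 + 3 + 2 = 15.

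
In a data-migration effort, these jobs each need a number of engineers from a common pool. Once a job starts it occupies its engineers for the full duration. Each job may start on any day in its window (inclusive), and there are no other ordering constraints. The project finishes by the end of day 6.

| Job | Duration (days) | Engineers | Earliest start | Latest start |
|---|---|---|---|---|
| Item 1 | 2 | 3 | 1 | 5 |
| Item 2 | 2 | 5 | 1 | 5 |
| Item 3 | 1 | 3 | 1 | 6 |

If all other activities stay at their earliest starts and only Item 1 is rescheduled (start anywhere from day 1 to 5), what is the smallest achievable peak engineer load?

Item 1@1: d1:11  d2:8  d3:0  d4:0  d5:0  d6:0 → peak 11
Item 1@2: d1:8  d2:8  d3:3  d4:0  d5:0  d6:0 → peak 8
Item 1@3: d1:8  d2:5  d3:3  d4:3  d5:0  d6:0 → peak 8
Item 1@4: d1:8  d2:5  d3:0  d4:3  d5:3  d6:0 → peak 8
Item 1@5: d1:8  d2:5  d3:0  d4:0  d5:3  d6:3 → peak 8
Best is Item 1@2, peak 8.

8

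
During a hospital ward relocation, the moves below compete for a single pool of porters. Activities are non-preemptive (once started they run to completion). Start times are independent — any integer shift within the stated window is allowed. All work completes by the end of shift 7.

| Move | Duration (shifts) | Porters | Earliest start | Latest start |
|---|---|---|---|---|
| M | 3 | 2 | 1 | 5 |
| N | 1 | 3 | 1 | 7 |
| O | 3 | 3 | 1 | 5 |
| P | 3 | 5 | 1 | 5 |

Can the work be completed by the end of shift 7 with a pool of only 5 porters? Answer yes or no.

yes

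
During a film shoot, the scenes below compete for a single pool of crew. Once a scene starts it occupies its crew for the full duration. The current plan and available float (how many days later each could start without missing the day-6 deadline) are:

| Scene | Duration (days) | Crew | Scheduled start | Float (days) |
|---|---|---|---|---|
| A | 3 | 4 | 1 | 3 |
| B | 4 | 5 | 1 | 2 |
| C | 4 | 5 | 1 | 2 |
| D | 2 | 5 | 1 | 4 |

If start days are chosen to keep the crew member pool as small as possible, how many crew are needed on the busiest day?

14

Early-start (A@1, B@1, C@1, D@1) gives peak 19: d1:19  d2:19  d3:14  d4:10  d5:0  d6:0.
Shift D→5.
Schedule A@1, B@1, C@1, D@5: d1:14  d2:14  d3:14  d4:10  d5:5  d6:5 — peak 14.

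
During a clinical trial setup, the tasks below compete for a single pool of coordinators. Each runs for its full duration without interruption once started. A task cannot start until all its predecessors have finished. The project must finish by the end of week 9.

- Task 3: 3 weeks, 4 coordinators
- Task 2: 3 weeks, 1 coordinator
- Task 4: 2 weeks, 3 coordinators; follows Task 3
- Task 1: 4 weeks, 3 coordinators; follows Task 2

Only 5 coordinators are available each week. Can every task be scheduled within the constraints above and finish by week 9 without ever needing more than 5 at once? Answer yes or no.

Schedule Task 3@1, Task 2@1, Task 4@4, Task 1@6: w1:5  w2:5  w3:5  w4:3  w5:3  w6:3  w7:3  w8:3  w9:3 — peak 5 ≤ 5.

yes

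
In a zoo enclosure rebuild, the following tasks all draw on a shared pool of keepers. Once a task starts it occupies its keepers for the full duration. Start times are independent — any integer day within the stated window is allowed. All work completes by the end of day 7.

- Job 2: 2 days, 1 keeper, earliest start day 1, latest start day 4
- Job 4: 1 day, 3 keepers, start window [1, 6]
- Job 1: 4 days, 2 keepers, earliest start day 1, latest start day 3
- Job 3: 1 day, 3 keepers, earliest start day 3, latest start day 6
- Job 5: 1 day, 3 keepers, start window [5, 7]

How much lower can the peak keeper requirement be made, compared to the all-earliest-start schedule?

3

Early-start peak: d1:6  d2:3  d3:5  d4:2  d5:3  d6:0  d7:0 ⇒ 6.
Leveled (Job 2@1, Job 4@5, Job 1@1, Job 3@6, Job 5@7): d1:3  d2:3  d3:2  d4:2  d5:3  d6:3  d7:3 ⇒ 3.
Reduction 6 − 3 = 3.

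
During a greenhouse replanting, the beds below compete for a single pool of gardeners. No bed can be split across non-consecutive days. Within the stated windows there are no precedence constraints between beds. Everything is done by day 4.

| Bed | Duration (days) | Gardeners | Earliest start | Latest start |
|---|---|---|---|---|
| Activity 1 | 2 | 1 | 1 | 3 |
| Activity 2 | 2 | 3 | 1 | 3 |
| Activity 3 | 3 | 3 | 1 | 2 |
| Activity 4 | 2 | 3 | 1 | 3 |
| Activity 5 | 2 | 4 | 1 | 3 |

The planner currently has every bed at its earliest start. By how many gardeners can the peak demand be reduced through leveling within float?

5

Early-start peak: d1:14  d2:14  d3:3  d4:0 ⇒ 14.
Leveled (Activity 1@1, Activity 2@3, Activity 3@1, Activity 4@3, Activity 5@1): d1:8  d2:8  d3:9  d4:6 ⇒ 9.
Reduction 14 − 9 = 5.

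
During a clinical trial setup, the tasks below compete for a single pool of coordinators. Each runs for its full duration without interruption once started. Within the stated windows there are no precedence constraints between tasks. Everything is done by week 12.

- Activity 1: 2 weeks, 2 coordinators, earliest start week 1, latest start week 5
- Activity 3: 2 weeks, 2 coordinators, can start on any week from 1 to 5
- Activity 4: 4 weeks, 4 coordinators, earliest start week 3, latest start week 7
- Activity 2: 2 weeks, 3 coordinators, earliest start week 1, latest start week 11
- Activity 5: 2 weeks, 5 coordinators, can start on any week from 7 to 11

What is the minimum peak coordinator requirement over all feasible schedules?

Early-start (Activity 1@1, Activity 3@1, Activity 4@3, Activity 2@1, Activity 5@7) gives peak 7: w1:7  w2:7  w3:4  w4:4  w5:4  w6:4  w7:5  w8:5  w9:0  w10:0  w11:0  w12:0.
Shift Activity 2→7, Activity 5→9.
Schedule Activity 1@1, Activity 3@1, Activity 4@3, Activity 2@7, Activity 5@9: w1:4  w2:4  w3:4  w4:4  w5:4  w6:4  w7:3  w8:3  w9:5  w10:5  w11:0  w12:0 — peak 5.

5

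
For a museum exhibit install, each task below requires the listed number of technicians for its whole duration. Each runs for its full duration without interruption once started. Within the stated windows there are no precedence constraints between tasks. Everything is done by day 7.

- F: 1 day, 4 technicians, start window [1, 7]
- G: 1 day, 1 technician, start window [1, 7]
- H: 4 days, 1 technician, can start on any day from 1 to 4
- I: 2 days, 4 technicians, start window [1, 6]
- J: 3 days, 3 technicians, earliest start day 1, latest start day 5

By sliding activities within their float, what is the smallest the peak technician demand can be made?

4

Early-start (F@1, G@1, H@1, I@1, J@1) gives peak 13: d1:13  d2:8  d3:4  d4:1  d5:0  d6:0  d7:0.
Shift G→2, H→2, I→6, J→3.
Schedule F@1, G@2, H@2, I@6, J@3: d1:4  d2:2  d3:4  d4:4  d5:4  d6:4  d7:4 — peak 4.
Total technician-days = 26 over 7 days ⇒ peak ≥ ⌈26/7⌉ = 4, so 4 is optimal.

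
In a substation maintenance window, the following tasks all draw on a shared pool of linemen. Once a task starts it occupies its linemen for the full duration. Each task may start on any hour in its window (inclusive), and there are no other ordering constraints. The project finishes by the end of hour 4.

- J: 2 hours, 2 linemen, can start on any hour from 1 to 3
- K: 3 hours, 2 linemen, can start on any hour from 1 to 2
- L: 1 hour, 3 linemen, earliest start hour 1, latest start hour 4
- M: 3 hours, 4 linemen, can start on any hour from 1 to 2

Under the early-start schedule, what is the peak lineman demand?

11

Early-start schedule: J@1, K@1, L@1, M@1.
Load per hour: hour 1: 11, hour 2: 8, hour 3: 6, hour 4: 0.
Peak is 11.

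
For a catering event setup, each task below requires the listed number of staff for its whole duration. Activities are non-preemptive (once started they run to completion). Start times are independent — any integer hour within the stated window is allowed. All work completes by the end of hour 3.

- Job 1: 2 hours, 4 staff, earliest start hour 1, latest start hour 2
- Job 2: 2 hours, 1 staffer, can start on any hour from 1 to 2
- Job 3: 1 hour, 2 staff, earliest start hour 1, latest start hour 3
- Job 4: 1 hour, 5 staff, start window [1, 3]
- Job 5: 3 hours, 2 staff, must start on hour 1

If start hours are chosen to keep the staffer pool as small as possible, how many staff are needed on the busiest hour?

Early-start (Job 1@1, Job 2@1, Job 3@1, Job 4@1, Job 5@1) gives peak 14: h1:14  h2:7  h3:2.
Shift Job 2→2, Job 4→3.
Schedule Job 1@1, Job 2@2, Job 3@1, Job 4@3, Job 5@1: h1:8  h2:7  h3:8 — peak 8.
Total staffer-hours = 23 over 3 hours ⇒ peak ≥ ⌈23/3⌉ = 8, so 8 is optimal.

8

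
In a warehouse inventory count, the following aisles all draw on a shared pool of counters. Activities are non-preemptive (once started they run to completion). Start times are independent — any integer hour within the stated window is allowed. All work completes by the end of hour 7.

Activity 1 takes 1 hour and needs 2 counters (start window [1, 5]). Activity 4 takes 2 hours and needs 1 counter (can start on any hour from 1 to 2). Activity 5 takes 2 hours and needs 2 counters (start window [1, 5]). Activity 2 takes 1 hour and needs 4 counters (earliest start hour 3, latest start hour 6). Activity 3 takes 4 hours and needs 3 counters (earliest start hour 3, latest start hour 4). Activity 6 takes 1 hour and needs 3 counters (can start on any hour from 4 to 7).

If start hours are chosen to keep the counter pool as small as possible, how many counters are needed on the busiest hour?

Early-start (Activity 1@1, Activity 4@1, Activity 5@1, Activity 2@3, Activity 3@3, Activity 6@4) gives peak 7: h1:5  h2:3  h3:7  h4:6  h5:3  h6:3  h7:0.
Shift Activity 3→4.
Schedule Activity 1@1, Activity 4@1, Activity 5@1, Activity 2@3, Activity 3@4, Activity 6@4: h1:5  h2:3  h3:4  h4:6  h5:3  h6:3  h7:3 — peak 6.

6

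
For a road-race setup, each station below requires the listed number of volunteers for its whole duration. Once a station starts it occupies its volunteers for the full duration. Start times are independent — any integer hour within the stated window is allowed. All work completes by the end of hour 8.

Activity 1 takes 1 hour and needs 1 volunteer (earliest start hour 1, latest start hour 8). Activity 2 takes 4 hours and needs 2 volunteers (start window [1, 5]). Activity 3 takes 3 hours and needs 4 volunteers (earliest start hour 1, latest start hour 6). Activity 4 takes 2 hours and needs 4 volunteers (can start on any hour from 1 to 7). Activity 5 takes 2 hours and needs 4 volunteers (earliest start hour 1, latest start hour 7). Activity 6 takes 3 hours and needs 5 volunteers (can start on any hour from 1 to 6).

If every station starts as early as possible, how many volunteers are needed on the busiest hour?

20

Early-start schedule: Activity 1@1, Activity 2@1, Activity 3@1, Activity 4@1, Activity 5@1, Activity 6@1.
Load per hour: hour 1: 20, hour 2: 19, hour 3: 11, hour 4: 2, hour 5: 0, hour 6: 0, hour 7: 0, hour 8: 0.
Peak is 20.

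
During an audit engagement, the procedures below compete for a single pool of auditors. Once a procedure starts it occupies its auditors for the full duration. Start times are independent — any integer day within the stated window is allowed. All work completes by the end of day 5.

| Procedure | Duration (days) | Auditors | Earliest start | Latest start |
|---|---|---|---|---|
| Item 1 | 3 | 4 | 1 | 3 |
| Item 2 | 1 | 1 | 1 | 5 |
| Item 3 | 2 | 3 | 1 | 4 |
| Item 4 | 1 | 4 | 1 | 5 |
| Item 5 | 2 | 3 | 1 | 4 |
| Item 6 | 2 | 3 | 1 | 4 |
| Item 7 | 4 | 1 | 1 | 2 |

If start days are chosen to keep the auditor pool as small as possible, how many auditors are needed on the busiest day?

Early-start (Item 1@1, Item 2@1, Item 3@1, Item 4@1, Item 5@1, Item 6@1, Item 7@1) gives peak 19: d1:19  d2:14  d3:5  d4:1  d5:0.
Shift Item 4→5, Item 5→3, Item 6→4, Item 7→2.
Schedule Item 1@1, Item 2@1, Item 3@1, Item 4@5, Item 5@3, Item 6@4, Item 7@2: d1:8  d2:8  d3:8  d4:7  d5:8 — peak 8.
Total auditor-days = 39 over 5 days ⇒ peak ≥ ⌈39/5⌉ = 8, so 8 is optimal.

8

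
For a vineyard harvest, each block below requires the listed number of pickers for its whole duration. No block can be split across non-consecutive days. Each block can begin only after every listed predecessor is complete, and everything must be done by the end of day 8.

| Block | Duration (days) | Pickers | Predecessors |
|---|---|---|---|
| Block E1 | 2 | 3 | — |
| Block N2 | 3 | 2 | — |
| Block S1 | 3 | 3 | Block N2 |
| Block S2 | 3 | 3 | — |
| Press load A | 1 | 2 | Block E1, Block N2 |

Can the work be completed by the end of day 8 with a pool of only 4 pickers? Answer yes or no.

The minimum achievable peak is 5; 4 < 5, so no feasible schedule stays within the cap.

no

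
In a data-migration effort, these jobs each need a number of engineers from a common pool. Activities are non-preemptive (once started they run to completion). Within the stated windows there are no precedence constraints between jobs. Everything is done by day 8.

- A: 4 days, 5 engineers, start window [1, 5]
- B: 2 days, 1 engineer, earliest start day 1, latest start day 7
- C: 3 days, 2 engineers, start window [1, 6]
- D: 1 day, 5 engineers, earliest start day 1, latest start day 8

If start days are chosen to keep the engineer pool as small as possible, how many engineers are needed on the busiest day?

Early-start (A@1, B@1, C@1, D@1) gives peak 13: d1:13  d2:8  d3:7  d4:5  d5:0  d6:0  d7:0  d8:0.
Shift B→5, C→5, D→8.
Schedule A@1, B@5, C@5, D@8: d1:5  d2:5  d3:5  d4:5  d5:3  d6:3  d7:2  d8:5 — peak 5.
Total engineer-days = 33 over 8 days ⇒ peak ≥ ⌈33/8⌉ = 5, so 5 is optimal.

5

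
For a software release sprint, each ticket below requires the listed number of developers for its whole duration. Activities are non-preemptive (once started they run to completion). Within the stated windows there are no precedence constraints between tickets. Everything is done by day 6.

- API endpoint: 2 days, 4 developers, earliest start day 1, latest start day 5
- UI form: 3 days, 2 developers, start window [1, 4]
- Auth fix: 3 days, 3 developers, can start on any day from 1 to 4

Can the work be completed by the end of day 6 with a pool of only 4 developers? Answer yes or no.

The minimum achievable peak is 5; 4 < 5, so no feasible schedule stays within the cap.

no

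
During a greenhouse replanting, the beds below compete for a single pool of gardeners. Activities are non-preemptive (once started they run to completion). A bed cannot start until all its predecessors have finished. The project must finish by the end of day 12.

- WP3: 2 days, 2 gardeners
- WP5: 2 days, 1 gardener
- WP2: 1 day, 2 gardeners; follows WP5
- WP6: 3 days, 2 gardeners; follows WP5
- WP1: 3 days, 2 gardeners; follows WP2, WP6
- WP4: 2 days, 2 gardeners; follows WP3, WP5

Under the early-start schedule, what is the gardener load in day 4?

4

At early start, day 4 has: WP6, WP4.
Demand: 2 + 2 = 4.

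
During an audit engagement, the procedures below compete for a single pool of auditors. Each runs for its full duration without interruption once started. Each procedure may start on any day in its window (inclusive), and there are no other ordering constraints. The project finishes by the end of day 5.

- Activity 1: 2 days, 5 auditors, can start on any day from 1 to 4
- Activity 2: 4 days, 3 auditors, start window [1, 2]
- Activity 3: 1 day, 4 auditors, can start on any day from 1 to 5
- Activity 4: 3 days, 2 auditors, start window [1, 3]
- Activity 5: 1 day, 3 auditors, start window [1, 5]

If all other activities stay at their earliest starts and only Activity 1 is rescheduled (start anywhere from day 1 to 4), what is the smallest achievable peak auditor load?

Activity 1@1: d1:17  d2:10  d3:5  d4:3  d5:0 → peak 17
Activity 1@2: d1:12  d2:10  d3:10  d4:3  d5:0 → peak 12
Activity 1@3: d1:12  d2:5  d3:10  d4:8  d5:0 → peak 12
Activity 1@4: d1:12  d2:5  d3:5  d4:8  d5:5 → peak 12
Best is Activity 1@2, peak 12.

12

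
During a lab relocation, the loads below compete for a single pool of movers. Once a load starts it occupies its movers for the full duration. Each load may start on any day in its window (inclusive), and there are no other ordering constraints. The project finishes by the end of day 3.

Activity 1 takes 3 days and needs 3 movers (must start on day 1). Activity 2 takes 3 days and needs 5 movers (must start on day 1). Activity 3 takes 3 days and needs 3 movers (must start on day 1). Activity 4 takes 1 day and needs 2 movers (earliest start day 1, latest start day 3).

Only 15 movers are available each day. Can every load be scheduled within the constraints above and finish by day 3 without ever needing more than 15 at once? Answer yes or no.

yes

Schedule Activity 1@1, Activity 2@1, Activity 3@1, Activity 4@1: d1:13  d2:11  d3:11 — peak 13 ≤ 15.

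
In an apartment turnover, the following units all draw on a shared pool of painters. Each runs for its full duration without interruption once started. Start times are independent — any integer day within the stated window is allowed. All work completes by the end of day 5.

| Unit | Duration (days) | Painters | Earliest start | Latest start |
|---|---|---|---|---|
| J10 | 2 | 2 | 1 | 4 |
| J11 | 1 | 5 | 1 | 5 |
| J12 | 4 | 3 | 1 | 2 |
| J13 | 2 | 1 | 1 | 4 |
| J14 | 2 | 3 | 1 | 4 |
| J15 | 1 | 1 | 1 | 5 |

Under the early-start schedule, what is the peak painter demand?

Early-start schedule: J10@1, J11@1, J12@1, J13@1, J14@1, J15@1.
Load per day: day 1: 15, day 2: 9, day 3: 3, day 4: 3, day 5: 0.
Peak is 15.

15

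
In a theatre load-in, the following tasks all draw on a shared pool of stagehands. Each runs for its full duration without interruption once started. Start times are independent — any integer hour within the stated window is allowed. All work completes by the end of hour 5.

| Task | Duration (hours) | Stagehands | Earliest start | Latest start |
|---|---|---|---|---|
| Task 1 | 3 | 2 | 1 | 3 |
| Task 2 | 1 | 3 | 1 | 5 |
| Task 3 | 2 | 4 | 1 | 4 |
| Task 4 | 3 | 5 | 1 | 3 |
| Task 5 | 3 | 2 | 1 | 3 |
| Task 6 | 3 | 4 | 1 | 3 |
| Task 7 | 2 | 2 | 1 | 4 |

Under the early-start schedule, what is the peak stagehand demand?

22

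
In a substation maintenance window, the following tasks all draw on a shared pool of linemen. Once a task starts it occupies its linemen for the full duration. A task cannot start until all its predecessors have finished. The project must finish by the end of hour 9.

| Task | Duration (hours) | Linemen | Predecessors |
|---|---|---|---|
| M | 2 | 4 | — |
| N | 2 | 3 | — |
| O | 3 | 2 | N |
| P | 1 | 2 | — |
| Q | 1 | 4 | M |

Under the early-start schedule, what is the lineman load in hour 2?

At early start, hour 2 has: M, N.
Demand: 4 + 3 = 7.

7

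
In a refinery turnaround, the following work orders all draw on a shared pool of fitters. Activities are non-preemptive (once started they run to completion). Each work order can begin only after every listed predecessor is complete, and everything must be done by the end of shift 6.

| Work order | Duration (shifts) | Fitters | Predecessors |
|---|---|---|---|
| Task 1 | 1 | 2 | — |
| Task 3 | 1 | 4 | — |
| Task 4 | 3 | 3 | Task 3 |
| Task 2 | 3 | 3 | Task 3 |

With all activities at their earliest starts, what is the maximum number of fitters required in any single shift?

Early-start schedule: Task 1@1, Task 3@1, Task 4@2, Task 2@2.
Load per shift: shift 1: 6, shift 2: 6, shift 3: 6, shift 4: 6, shift 5: 0, shift 6: 0.
Peak is 6.

6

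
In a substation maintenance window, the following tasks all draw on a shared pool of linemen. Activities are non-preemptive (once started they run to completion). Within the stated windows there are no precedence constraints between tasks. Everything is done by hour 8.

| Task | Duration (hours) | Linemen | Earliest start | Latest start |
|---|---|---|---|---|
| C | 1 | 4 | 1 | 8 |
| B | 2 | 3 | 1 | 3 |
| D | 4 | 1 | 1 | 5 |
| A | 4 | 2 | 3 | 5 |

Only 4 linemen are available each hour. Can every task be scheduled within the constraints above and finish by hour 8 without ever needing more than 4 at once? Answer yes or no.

yes

Schedule C@1, B@2, D@2, A@4: h1:4  h2:4  h3:4  h4:3  h5:3  h6:2  h7:2  h8:0 — peak 4 ≤ 4.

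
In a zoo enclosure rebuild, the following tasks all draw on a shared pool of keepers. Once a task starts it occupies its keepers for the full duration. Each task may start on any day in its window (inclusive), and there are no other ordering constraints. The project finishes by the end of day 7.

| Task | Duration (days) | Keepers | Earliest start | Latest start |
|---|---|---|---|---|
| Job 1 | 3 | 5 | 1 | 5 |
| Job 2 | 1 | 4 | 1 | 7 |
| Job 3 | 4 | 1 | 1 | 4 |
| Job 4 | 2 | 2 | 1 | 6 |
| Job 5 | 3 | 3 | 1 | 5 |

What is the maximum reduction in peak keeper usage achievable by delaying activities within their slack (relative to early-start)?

Early-start peak: d1:15  d2:11  d3:9  d4:1  d5:0  d6:0  d7:0 ⇒ 15.
Leveled (Job 1@1, Job 2@4, Job 3@1, Job 4@5, Job 5@5): d1:6  d2:6  d3:6  d4:5  d5:5  d6:5  d7:3 ⇒ 6.
Reduction 15 − 6 = 9.

9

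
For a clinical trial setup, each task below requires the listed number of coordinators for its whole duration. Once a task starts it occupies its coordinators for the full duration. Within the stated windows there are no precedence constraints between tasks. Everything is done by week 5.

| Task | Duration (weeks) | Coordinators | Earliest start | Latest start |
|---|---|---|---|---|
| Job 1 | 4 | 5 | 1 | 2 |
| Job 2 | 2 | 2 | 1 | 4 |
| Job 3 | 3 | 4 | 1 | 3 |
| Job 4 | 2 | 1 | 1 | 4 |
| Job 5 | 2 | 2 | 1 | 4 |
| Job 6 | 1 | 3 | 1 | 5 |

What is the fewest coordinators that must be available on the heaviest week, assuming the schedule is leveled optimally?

Early-start (Job 1@1, Job 2@1, Job 3@1, Job 4@1, Job 5@1, Job 6@1) gives peak 17: w1:17  w2:14  w3:9  w4:5  w5:0.
Shift Job 3→3, Job 6→5.
Schedule Job 1@1, Job 2@1, Job 3@3, Job 4@1, Job 5@1, Job 6@5: w1:10  w2:10  w3:9  w4:9  w5:7 — peak 10.

10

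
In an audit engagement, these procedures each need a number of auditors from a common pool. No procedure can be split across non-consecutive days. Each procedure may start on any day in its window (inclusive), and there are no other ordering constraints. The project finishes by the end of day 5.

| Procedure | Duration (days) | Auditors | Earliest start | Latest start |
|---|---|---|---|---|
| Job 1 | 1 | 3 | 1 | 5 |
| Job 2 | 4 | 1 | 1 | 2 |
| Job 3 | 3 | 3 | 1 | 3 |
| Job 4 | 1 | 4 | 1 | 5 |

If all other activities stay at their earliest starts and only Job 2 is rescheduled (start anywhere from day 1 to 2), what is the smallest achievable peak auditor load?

10

Job 2@1: d1:11  d2:4  d3:4  d4:1  d5:0 → peak 11
Job 2@2: d1:10  d2:4  d3:4  d4:1  d5:1 → peak 10
Best is Job 2@2, peak 10.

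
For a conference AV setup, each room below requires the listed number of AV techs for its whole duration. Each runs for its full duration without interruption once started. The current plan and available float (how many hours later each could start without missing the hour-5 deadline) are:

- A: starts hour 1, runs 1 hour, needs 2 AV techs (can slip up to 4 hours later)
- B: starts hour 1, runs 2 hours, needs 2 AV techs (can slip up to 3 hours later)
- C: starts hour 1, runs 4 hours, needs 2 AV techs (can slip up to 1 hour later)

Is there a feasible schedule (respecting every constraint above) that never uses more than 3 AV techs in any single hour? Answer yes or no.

The minimum achievable peak is 4; 3 < 4, so no feasible schedule stays within the cap.

no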